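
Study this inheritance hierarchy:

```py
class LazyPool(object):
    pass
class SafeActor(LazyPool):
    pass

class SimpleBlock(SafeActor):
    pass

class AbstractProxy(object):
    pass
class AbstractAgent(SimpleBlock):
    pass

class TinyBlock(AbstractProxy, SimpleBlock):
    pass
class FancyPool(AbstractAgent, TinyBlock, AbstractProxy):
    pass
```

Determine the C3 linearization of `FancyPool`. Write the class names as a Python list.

L[FancyPool] = FancyPool + merge(L[AbstractAgent], L[TinyBlock], L[AbstractProxy], [AbstractAgent TinyBlock AbstractProxy])
  take AbstractAgent:  [AbstractAgent SimpleBlock SafeActor LazyPool object] + [TinyBlock AbstractProxy SimpleBlock SafeActor LazyPool object] + [AbstractProxy object] + [AbstractAgent TinyBlock AbstractProxy]
  take TinyBlock:  [SimpleBlock SafeActor LazyPool object] + [TinyBlock AbstractProxy SimpleBlock SafeActor LazyPool object] + [AbstractProxy object] + [TinyBlock AbstractProxy]
  take AbstractProxy:  [SimpleBlock SafeActor LazyPool object] + [AbstractProxy SimpleBlock SafeActor LazyPool object] + [AbstractProxy object] + [AbstractProxy]
  take SimpleBlock:  [SimpleBlock SafeActor LazyPool object] + [SimpleBlock SafeActor LazyPool object] + [object]
  take SafeActor:  [SafeActor LazyPool object] + [SafeActor LazyPool object] + [object]
  take LazyPool:  [LazyPool object] + [LazyPool object] + [object]
  take object:  [object] + [object] + [object]

[FancyPool, AbstractAgent, TinyBlock, AbstractProxy, SimpleBlock, SafeActor, LazyPool, object]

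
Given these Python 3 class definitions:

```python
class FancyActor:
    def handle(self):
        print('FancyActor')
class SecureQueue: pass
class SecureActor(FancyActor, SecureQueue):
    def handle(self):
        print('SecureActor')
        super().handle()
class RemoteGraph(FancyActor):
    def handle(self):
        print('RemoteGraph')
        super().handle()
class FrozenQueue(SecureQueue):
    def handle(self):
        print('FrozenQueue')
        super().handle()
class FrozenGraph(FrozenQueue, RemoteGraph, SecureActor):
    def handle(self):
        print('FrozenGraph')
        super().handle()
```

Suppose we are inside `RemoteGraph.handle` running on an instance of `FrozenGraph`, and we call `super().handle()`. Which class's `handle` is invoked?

SecureActor

L[FrozenGraph] = FrozenGraph + merge(L[FrozenQueue], L[RemoteGraph], L[SecureActor], [FrozenQueue RemoteGraph SecureActor])
  take FrozenQueue:  [FrozenQueue SecureQueue object] + [RemoteGraph FancyActor object] + [SecureActor FancyActor SecureQueue object] + [FrozenQueue RemoteGraph SecureActor]
  take RemoteGraph:  [SecureQueue object] + [RemoteGraph FancyActor object] + [SecureActor FancyActor SecureQueue object] + [RemoteGraph SecureActor]
  take SecureActor:  [SecureQueue object] + [FancyActor object] + [SecureActor FancyActor SecureQueue object] + [SecureActor]
  take FancyActor:  [SecureQueue object] + [FancyActor object] + [FancyActor SecureQueue object]
  take SecureQueue:  [SecureQueue object] + [object] + [SecureQueue object]
  take object:  [object] + [object] + [object]
MRO: FrozenGraph FrozenQueue RemoteGraph SecureActor FancyActor SecureQueue object
super() in RemoteGraph.handle on a FrozenGraph instance goes to the class after RemoteGraph in FrozenGraph's MRO: SecureActor.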